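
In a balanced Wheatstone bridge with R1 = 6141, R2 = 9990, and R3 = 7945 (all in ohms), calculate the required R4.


At balance: R1*R4 = R2*R3, so R4 = R2*R3/R1.
R4 = 9990 * 7945 / 6141
R4 = 79370550 / 6141
R4 = 12924.69 ohm

12924.69 ohm


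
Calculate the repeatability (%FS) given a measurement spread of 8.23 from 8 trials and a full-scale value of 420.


Repeatability = (spread / full scale) * 100%.
R = (8.23 / 420) * 100
R = 1.96 %FS

1.96 %FS


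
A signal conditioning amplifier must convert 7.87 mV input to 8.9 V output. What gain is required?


Gain = Vout / Vin (converting to same units).
G = 8.9 V / 7.87 mV
G = 8900.0 mV / 7.87 mV
G = 1130.88

1130.88


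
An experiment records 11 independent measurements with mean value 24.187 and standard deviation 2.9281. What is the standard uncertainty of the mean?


The standard uncertainty for Type A evaluation is u = s / sqrt(n).
u = 2.9281 / sqrt(11)
u = 2.9281 / 3.3166
u = 0.8829

0.8829


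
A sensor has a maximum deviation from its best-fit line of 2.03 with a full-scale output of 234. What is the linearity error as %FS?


Linearity error = (max deviation / full scale) * 100%.
Linearity = (2.03 / 234) * 100
Linearity = 0.868 %FS

0.868 %FS


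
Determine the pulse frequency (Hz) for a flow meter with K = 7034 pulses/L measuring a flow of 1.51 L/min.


Frequency = K * Q / 60 (converting L/min to L/s).
f = 7034 * 1.51 / 60
f = 10621.34 / 60
f = 177.02 Hz

177.02 Hz


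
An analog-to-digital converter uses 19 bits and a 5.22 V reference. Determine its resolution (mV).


The resolution (LSB) of an ADC is Vref / 2^n.
LSB = 5.22 / 2^19
LSB = 5.22 / 524288
LSB = 9.96e-06 V = 0.00995636 mV

0.00995636 mV


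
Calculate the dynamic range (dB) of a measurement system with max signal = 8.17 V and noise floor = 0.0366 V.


Dynamic range = 20 * log10(Vmax / Vnoise).
DR = 20 * log10(8.17 / 0.0366)
DR = 20 * log10(223.22)
DR = 46.97 dB

46.97 dB


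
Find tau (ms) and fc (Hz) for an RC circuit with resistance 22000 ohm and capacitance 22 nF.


Time constant: tau = R * C.
tau = 22000 * 2.20e-08 = 0.000484 s
tau = 0.484 ms
Cutoff frequency: fc = 1 / (2*pi*R*C).
fc = 1 / (2*pi*0.000484) = 328.83 Hz

tau = 0.484 ms, fc = 328.83 Hz


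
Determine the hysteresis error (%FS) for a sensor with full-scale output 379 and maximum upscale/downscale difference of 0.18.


Hysteresis = (max difference / full scale) * 100%.
H = (0.18 / 379) * 100
H = 0.047 %FS

0.047 %FS


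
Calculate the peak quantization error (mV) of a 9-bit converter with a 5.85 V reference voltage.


The maximum quantization error is +/- LSB/2.
LSB = Vref / 2^n = 5.85 / 512 = 0.01142578 V
Max error = LSB / 2 = 0.01142578 / 2 = 0.00571289 V
Max error = 5.7129 mV

5.7129 mV


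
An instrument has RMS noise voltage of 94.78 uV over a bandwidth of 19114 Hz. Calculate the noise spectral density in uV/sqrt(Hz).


Noise spectral density = Vrms / sqrt(BW).
NSD = 94.78 / sqrt(19114)
NSD = 94.78 / 138.2534
NSD = 0.6856 uV/sqrt(Hz)

0.6856 uV/sqrt(Hz)


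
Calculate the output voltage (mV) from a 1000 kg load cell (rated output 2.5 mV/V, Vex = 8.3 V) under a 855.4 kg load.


Vout = rated_output * Vex * (load / capacity).
Vout = 2.5 * 8.3 * (855.4 / 1000)
Vout = 2.5 * 8.3 * 0.8554
Vout = 17.75 mV

17.75 mV


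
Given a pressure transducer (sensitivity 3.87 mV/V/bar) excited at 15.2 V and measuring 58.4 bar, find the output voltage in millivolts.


Output = sensitivity * Vex * P.
Vout = 3.87 * 15.2 * 58.4
Vout = 58.824 * 58.4
Vout = 3435.32 mV

3435.32 mV


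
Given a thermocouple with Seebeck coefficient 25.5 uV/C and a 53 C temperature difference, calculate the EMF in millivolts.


The thermocouple output V = sensitivity * dT.
V = 25.5 uV/C * 53 C
V = 1351.5 uV
V = 1.351 mV

1.351 mV


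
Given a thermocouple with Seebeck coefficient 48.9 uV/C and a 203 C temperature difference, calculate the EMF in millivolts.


The thermocouple output V = sensitivity * dT.
V = 48.9 uV/C * 203 C
V = 9926.7 uV
V = 9.927 mV

9.927 mV


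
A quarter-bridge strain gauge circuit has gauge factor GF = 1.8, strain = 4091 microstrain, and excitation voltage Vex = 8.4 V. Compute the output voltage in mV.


Quarter bridge output: Vout = (GF * epsilon * Vex) / 4.
Vout = (1.8 * 4091e-6 * 8.4) / 4
Vout = 0.06185592 / 4 V
Vout = 0.01546398 V = 15.464 mV

15.464 mV


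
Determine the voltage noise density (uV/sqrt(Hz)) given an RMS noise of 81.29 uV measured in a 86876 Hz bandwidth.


Noise spectral density = Vrms / sqrt(BW).
NSD = 81.29 / sqrt(86876)
NSD = 81.29 / 294.7473
NSD = 0.2758 uV/sqrt(Hz)

0.2758 uV/sqrt(Hz)


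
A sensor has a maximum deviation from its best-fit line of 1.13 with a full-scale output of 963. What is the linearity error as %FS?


Linearity error = (max deviation / full scale) * 100%.
Linearity = (1.13 / 963) * 100
Linearity = 0.117 %FS

0.117 %FS


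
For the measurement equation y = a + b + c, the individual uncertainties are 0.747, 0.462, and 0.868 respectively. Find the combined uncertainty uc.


For a sum of independent quantities, uc = sqrt(u1^2 + u2^2 + u3^2).
uc = sqrt(0.747^2 + 0.462^2 + 0.868^2)
uc = sqrt(0.558009 + 0.213444 + 0.753424)
uc = 1.2349

1.2349


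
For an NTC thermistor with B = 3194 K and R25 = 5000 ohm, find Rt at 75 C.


NTC thermistor equation: Rt = R25 * exp(B * (1/T - 1/T25)).
T in Kelvin: 348.15 K, T25 = 298.15 K
1/T - 1/T25 = 1/348.15 - 1/298.15 = -0.00048169
B * (1/T - 1/T25) = 3194 * -0.00048169 = -1.5385
Rt = 5000 * exp(-1.5385) = 1073.5 ohm

1073.5 ohm


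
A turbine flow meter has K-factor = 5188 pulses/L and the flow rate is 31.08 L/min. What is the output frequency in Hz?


Frequency = K * Q / 60 (converting L/min to L/s).
f = 5188 * 31.08 / 60
f = 161243.04 / 60
f = 2687.38 Hz

2687.38 Hz


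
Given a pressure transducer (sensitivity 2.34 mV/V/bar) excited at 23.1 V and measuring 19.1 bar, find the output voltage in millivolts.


Output = sensitivity * Vex * P.
Vout = 2.34 * 23.1 * 19.1
Vout = 54.054 * 19.1
Vout = 1032.43 mV

1032.43 mV


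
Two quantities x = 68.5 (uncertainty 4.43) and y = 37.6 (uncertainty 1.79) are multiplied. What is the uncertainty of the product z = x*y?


For a product z = x*y, the relative uncertainty is:
uz/z = sqrt((ux/x)^2 + (uy/y)^2)
Relative uncertainties: ux/x = 4.43/68.5 = 0.064672
uy/y = 1.79/37.6 = 0.047606
z = 68.5 * 37.6 = 2575.6
uz = 2575.6 * sqrt(0.064672^2 + 0.047606^2) = 206.832

206.832


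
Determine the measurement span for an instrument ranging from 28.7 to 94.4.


Span = upper range - lower range.
Span = 94.4 - (28.7)
Span = 65.7

65.7


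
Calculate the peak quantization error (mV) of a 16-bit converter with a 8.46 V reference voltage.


The maximum quantization error is +/- LSB/2.
LSB = Vref / 2^n = 8.46 / 65536 = 0.00012909 V
Max error = LSB / 2 = 0.00012909 / 2 = 6.454e-05 V
Max error = 0.0645 mV

0.0645 mV


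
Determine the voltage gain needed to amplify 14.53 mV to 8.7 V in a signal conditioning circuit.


Gain = Vout / Vin (converting to same units).
G = 8.7 V / 14.53 mV
G = 8700.0 mV / 14.53 mV
G = 598.76

598.76


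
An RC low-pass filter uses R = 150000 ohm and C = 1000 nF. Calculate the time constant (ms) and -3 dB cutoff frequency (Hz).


Time constant: tau = R * C.
tau = 150000 * 1.00e-06 = 0.15 s
tau = 150.0 ms
Cutoff frequency: fc = 1 / (2*pi*R*C).
fc = 1 / (2*pi*0.15) = 1.06 Hz

tau = 150.0 ms, fc = 1.06 Hz


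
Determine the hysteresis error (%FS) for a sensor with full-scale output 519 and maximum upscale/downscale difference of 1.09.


Hysteresis = (max difference / full scale) * 100%.
H = (1.09 / 519) * 100
H = 0.21 %FS

0.21 %FS


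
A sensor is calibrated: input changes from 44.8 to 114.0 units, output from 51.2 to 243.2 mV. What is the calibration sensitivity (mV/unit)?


Sensitivity = (y2 - y1) / (x2 - x1).
S = (243.2 - 51.2) / (114.0 - 44.8)
S = 192.0 / 69.2
S = 2.7746 mV/unit

2.7746 mV/unit


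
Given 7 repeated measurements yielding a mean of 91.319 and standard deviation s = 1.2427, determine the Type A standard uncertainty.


The standard uncertainty for Type A evaluation is u = s / sqrt(n).
u = 1.2427 / sqrt(7)
u = 1.2427 / 2.6458
u = 0.4697

0.4697


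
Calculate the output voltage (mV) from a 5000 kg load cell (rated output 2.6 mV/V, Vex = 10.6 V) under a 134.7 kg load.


Vout = rated_output * Vex * (load / capacity).
Vout = 2.6 * 10.6 * (134.7 / 5000)
Vout = 2.6 * 10.6 * 0.02694
Vout = 0.742 mV

0.742 mV


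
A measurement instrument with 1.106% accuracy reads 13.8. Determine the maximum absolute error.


Absolute error = (accuracy% / 100) * reading.
Error = (1.106 / 100) * 13.8
Error = 0.01106 * 13.8
Error = 0.1526

0.1526


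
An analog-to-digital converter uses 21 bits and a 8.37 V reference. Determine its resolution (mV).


The resolution (LSB) of an ADC is Vref / 2^n.
LSB = 8.37 / 2^21
LSB = 8.37 / 2097152
LSB = 3.99e-06 V = 0.00399113 mV

0.00399113 mV


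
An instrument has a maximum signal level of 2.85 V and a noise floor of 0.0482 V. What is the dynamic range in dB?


Dynamic range = 20 * log10(Vmax / Vnoise).
DR = 20 * log10(2.85 / 0.0482)
DR = 20 * log10(59.13)
DR = 35.44 dB

35.44 dB


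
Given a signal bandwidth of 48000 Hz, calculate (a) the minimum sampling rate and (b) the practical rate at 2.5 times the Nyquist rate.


By Nyquist theorem, fs_min = 2 * fmax.
fs_min = 2 * 48000 = 96000 Hz
Practical rate = 2.5 * fs_min = 2.5 * 96000 = 240000 Hz

fs_min = 96000 Hz, fs_practical = 240000 Hz


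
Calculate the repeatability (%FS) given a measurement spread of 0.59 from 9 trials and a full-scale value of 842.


Repeatability = (spread / full scale) * 100%.
R = (0.59 / 842) * 100
R = 0.07 %FS

0.07 %FS


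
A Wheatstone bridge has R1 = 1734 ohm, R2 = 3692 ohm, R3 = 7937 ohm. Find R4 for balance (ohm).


At balance: R1*R4 = R2*R3, so R4 = R2*R3/R1.
R4 = 3692 * 7937 / 1734
R4 = 29303404 / 1734
R4 = 16899.31 ohm

16899.31 ohm


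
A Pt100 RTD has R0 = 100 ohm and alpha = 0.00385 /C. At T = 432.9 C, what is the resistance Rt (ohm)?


The RTD equation: Rt = R0 * (1 + alpha * T).
Rt = 100 * (1 + 0.00385 * 432.9)
Rt = 100 * (1 + 1.666665)
Rt = 100 * 2.666665
Rt = 266.666 ohm

266.666 ohm


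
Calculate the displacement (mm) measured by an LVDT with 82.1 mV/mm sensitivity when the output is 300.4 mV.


Displacement = Vout / sensitivity.
d = 300.4 / 82.1
d = 3.659 mm

3.659 mm


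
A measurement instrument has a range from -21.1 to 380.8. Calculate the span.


Span = upper range - lower range.
Span = 380.8 - (-21.1)
Span = 401.9

401.9


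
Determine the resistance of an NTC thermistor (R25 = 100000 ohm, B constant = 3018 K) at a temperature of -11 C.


NTC thermistor equation: Rt = R25 * exp(B * (1/T - 1/T25)).
T in Kelvin: 262.15 K, T25 = 298.15 K
1/T - 1/T25 = 1/262.15 - 1/298.15 = 0.00046059
B * (1/T - 1/T25) = 3018 * 0.00046059 = 1.3901
Rt = 100000 * exp(1.3901) = 401513.6 ohm

401513.6 ohm


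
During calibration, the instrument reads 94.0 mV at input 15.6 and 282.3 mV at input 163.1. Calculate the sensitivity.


Sensitivity = (y2 - y1) / (x2 - x1).
S = (282.3 - 94.0) / (163.1 - 15.6)
S = 188.3 / 147.5
S = 1.2766 mV/unit

1.2766 mV/unit


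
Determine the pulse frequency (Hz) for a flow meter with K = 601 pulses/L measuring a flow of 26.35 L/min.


Frequency = K * Q / 60 (converting L/min to L/s).
f = 601 * 26.35 / 60
f = 15836.35 / 60
f = 263.94 Hz

263.94 Hz


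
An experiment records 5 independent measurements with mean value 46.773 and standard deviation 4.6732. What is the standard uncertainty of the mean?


The standard uncertainty for Type A evaluation is u = s / sqrt(n).
u = 4.6732 / sqrt(5)
u = 4.6732 / 2.2361
u = 2.0899

2.0899


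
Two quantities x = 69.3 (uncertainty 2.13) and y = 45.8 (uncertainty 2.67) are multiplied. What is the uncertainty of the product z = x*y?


For a product z = x*y, the relative uncertainty is:
uz/z = sqrt((ux/x)^2 + (uy/y)^2)
Relative uncertainties: ux/x = 2.13/69.3 = 0.030736
uy/y = 2.67/45.8 = 0.058297
z = 69.3 * 45.8 = 3173.9
uz = 3173.9 * sqrt(0.030736^2 + 0.058297^2) = 209.173

209.173


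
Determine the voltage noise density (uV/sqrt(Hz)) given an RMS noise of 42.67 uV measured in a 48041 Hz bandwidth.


Noise spectral density = Vrms / sqrt(BW).
NSD = 42.67 / sqrt(48041)
NSD = 42.67 / 219.1826
NSD = 0.1947 uV/sqrt(Hz)

0.1947 uV/sqrt(Hz)


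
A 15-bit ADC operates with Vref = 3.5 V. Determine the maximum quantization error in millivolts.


The maximum quantization error is +/- LSB/2.
LSB = Vref / 2^n = 3.5 / 32768 = 0.00010681 V
Max error = LSB / 2 = 0.00010681 / 2 = 5.341e-05 V
Max error = 0.0534 mV

0.0534 mV


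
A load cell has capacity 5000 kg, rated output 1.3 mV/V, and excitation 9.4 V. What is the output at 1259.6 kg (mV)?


Vout = rated_output * Vex * (load / capacity).
Vout = 1.3 * 9.4 * (1259.6 / 5000)
Vout = 1.3 * 9.4 * 0.25192
Vout = 3.078 mV

3.078 mV


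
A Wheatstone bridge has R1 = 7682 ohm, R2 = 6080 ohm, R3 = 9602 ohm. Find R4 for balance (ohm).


At balance: R1*R4 = R2*R3, so R4 = R2*R3/R1.
R4 = 6080 * 9602 / 7682
R4 = 58380160 / 7682
R4 = 7599.6 ohm

7599.6 ohm


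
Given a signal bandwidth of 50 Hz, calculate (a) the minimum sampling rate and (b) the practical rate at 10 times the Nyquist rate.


By Nyquist theorem, fs_min = 2 * fmax.
fs_min = 2 * 50 = 100 Hz
Practical rate = 10 * fs_min = 10 * 100 = 1000 Hz

fs_min = 100 Hz, fs_practical = 1000 Hz


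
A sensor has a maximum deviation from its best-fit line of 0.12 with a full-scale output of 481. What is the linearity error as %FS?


Linearity error = (max deviation / full scale) * 100%.
Linearity = (0.12 / 481) * 100
Linearity = 0.025 %FS

0.025 %FS


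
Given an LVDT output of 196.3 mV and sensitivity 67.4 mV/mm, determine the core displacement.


Displacement = Vout / sensitivity.
d = 196.3 / 67.4
d = 2.912 mm

2.912 mm


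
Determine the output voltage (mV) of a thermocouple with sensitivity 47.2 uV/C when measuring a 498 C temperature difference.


The thermocouple output V = sensitivity * dT.
V = 47.2 uV/C * 498 C
V = 23505.6 uV
V = 23.506 mV

23.506 mV


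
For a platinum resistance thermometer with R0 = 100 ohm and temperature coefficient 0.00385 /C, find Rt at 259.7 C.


The RTD equation: Rt = R0 * (1 + alpha * T).
Rt = 100 * (1 + 0.00385 * 259.7)
Rt = 100 * (1 + 0.999845)
Rt = 100 * 1.999845
Rt = 199.984 ohm

199.984 ohm


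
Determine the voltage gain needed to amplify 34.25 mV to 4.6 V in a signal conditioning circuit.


Gain = Vout / Vin (converting to same units).
G = 4.6 V / 34.25 mV
G = 4600.0 mV / 34.25 mV
G = 134.31

134.31


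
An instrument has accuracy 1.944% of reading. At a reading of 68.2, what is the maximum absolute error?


Absolute error = (accuracy% / 100) * reading.
Error = (1.944 / 100) * 68.2
Error = 0.01944 * 68.2
Error = 1.3258

1.3258


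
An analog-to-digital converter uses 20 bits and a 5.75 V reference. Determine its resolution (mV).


The resolution (LSB) of an ADC is Vref / 2^n.
LSB = 5.75 / 2^20
LSB = 5.75 / 1048576
LSB = 5.48e-06 V = 0.00548363 mV

0.00548363 mV


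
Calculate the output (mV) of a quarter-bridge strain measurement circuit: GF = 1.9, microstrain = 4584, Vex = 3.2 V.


Quarter bridge output: Vout = (GF * epsilon * Vex) / 4.
Vout = (1.9 * 4584e-6 * 3.2) / 4
Vout = 0.02787072 / 4 V
Vout = 0.00696768 V = 6.9677 mV

6.9677 mV


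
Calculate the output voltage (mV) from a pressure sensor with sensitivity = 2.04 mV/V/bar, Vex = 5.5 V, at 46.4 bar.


Output = sensitivity * Vex * P.
Vout = 2.04 * 5.5 * 46.4
Vout = 11.22 * 46.4
Vout = 520.61 mV

520.61 mV


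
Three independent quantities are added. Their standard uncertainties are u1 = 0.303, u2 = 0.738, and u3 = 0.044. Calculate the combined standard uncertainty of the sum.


For a sum of independent quantities, uc = sqrt(u1^2 + u2^2 + u3^2).
uc = sqrt(0.303^2 + 0.738^2 + 0.044^2)
uc = sqrt(0.091809 + 0.544644 + 0.001936)
uc = 0.799

0.799


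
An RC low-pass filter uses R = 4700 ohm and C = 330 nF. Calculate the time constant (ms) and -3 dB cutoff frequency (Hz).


Time constant: tau = R * C.
tau = 4700 * 3.30e-07 = 0.001551 s
tau = 1.551 ms
Cutoff frequency: fc = 1 / (2*pi*R*C).
fc = 1 / (2*pi*0.001551) = 102.61 Hz

tau = 1.551 ms, fc = 102.61 Hz


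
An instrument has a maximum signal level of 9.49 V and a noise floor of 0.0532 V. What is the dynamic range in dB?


Dynamic range = 20 * log10(Vmax / Vnoise).
DR = 20 * log10(9.49 / 0.0532)
DR = 20 * log10(178.38)
DR = 45.03 dB

45.03 dB


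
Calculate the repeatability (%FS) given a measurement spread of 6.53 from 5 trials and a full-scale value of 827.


Repeatability = (spread / full scale) * 100%.
R = (6.53 / 827) * 100
R = 0.79 %FS

0.79 %FS


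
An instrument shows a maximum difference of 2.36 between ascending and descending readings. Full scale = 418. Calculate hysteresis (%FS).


Hysteresis = (max difference / full scale) * 100%.
H = (2.36 / 418) * 100
H = 0.565 %FS

0.565 %FS


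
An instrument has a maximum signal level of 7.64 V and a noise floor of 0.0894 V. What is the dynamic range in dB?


Dynamic range = 20 * log10(Vmax / Vnoise).
DR = 20 * log10(7.64 / 0.0894)
DR = 20 * log10(85.46)
DR = 38.64 dB

38.64 dB


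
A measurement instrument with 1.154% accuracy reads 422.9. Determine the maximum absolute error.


Absolute error = (accuracy% / 100) * reading.
Error = (1.154 / 100) * 422.9
Error = 0.01154 * 422.9
Error = 4.8803

4.8803


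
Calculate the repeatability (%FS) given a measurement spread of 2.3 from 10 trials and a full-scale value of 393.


Repeatability = (spread / full scale) * 100%.
R = (2.3 / 393) * 100
R = 0.585 %FS

0.585 %FS


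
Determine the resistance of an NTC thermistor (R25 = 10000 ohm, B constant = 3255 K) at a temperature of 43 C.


NTC thermistor equation: Rt = R25 * exp(B * (1/T - 1/T25)).
T in Kelvin: 316.15 K, T25 = 298.15 K
1/T - 1/T25 = 1/316.15 - 1/298.15 = -0.00019096
B * (1/T - 1/T25) = 3255 * -0.00019096 = -0.6216
Rt = 10000 * exp(-0.6216) = 5371.0 ohm

5371.0 ohm


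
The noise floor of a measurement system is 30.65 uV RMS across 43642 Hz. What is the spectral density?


Noise spectral density = Vrms / sqrt(BW).
NSD = 30.65 / sqrt(43642)
NSD = 30.65 / 208.9067
NSD = 0.1467 uV/sqrt(Hz)

0.1467 uV/sqrt(Hz)


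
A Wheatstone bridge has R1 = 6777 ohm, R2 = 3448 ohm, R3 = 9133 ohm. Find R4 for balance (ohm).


At balance: R1*R4 = R2*R3, so R4 = R2*R3/R1.
R4 = 3448 * 9133 / 6777
R4 = 31490584 / 6777
R4 = 4646.68 ohm

4646.68 ohm


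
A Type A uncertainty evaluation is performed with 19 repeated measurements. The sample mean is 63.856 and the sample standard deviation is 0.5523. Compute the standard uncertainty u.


The standard uncertainty for Type A evaluation is u = s / sqrt(n).
u = 0.5523 / sqrt(19)
u = 0.5523 / 4.3589
u = 0.1267

0.1267


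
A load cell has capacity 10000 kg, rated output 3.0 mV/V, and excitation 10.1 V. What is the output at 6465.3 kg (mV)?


Vout = rated_output * Vex * (load / capacity).
Vout = 3.0 * 10.1 * (6465.3 / 10000)
Vout = 3.0 * 10.1 * 0.64653
Vout = 19.59 mV

19.59 mV


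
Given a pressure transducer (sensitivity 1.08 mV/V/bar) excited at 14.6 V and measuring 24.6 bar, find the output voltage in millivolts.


Output = sensitivity * Vex * P.
Vout = 1.08 * 14.6 * 24.6
Vout = 15.768 * 24.6
Vout = 387.89 mV

387.89 mV


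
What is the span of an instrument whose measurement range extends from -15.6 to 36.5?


Span = upper range - lower range.
Span = 36.5 - (-15.6)
Span = 52.1

52.1


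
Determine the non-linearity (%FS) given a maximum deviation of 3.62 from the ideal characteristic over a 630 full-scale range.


Linearity error = (max deviation / full scale) * 100%.
Linearity = (3.62 / 630) * 100
Linearity = 0.575 %FS

0.575 %FS


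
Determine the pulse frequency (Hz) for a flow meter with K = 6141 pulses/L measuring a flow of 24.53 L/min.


Frequency = K * Q / 60 (converting L/min to L/s).
f = 6141 * 24.53 / 60
f = 150638.73 / 60
f = 2510.65 Hz

2510.65 Hz


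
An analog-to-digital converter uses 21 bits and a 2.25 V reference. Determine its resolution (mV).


The resolution (LSB) of an ADC is Vref / 2^n.
LSB = 2.25 / 2^21
LSB = 2.25 / 2097152
LSB = 1.07e-06 V = 0.00107288 mV

0.00107288 mV


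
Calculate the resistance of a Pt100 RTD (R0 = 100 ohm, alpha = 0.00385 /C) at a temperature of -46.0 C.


The RTD equation: Rt = R0 * (1 + alpha * T).
Rt = 100 * (1 + 0.00385 * -46.0)
Rt = 100 * (1 + -0.1771)
Rt = 100 * 0.8229
Rt = 82.29 ohm

82.29 ohm


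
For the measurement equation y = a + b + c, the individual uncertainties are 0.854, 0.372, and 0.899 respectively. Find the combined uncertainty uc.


For a sum of independent quantities, uc = sqrt(u1^2 + u2^2 + u3^2).
uc = sqrt(0.854^2 + 0.372^2 + 0.899^2)
uc = sqrt(0.729316 + 0.138384 + 0.808201)
uc = 1.2946

1.2946


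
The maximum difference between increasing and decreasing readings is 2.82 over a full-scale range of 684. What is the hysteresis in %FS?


Hysteresis = (max difference / full scale) * 100%.
H = (2.82 / 684) * 100
H = 0.412 %FS

0.412 %FS


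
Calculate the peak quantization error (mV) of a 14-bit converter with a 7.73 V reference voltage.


The maximum quantization error is +/- LSB/2.
LSB = Vref / 2^n = 7.73 / 16384 = 0.0004718 V
Max error = LSB / 2 = 0.0004718 / 2 = 0.0002359 V
Max error = 0.2359 mV

0.2359 mV


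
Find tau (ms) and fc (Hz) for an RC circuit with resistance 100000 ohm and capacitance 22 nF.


Time constant: tau = R * C.
tau = 100000 * 2.20e-08 = 0.0022 s
tau = 2.2 ms
Cutoff frequency: fc = 1 / (2*pi*R*C).
fc = 1 / (2*pi*0.0022) = 72.34 Hz

tau = 2.2 ms, fc = 72.34 Hz


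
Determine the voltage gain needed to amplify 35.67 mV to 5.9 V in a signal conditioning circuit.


Gain = Vout / Vin (converting to same units).
G = 5.9 V / 35.67 mV
G = 5900.0 mV / 35.67 mV
G = 165.41

165.41


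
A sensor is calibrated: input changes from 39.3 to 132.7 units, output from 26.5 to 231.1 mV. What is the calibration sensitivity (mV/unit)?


Sensitivity = (y2 - y1) / (x2 - x1).
S = (231.1 - 26.5) / (132.7 - 39.3)
S = 204.6 / 93.4
S = 2.1906 mV/unit

2.1906 mV/unit


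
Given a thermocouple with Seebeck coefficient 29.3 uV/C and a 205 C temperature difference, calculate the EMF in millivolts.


The thermocouple output V = sensitivity * dT.
V = 29.3 uV/C * 205 C
V = 6006.5 uV
V = 6.006 mV

6.006 mV


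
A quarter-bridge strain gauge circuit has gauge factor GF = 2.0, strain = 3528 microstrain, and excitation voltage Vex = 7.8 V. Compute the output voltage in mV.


Quarter bridge output: Vout = (GF * epsilon * Vex) / 4.
Vout = (2.0 * 3528e-6 * 7.8) / 4
Vout = 0.0550368 / 4 V
Vout = 0.0137592 V = 13.7592 mV

13.7592 mV


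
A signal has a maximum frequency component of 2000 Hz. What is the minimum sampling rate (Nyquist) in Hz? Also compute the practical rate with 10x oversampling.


By Nyquist theorem, fs_min = 2 * fmax.
fs_min = 2 * 2000 = 4000 Hz
Practical rate = 10 * fs_min = 10 * 4000 = 40000 Hz

fs_min = 4000 Hz, fs_practical = 40000 Hz


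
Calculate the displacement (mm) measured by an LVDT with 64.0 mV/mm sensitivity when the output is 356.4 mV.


Displacement = Vout / sensitivity.
d = 356.4 / 64.0
d = 5.569 mm

5.569 mm


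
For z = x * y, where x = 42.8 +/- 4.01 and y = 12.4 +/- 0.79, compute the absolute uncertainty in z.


For a product z = x*y, the relative uncertainty is:
uz/z = sqrt((ux/x)^2 + (uy/y)^2)
Relative uncertainties: ux/x = 4.01/42.8 = 0.093692
uy/y = 0.79/12.4 = 0.06371
z = 42.8 * 12.4 = 530.7
uz = 530.7 * sqrt(0.093692^2 + 0.06371^2) = 60.131

60.131


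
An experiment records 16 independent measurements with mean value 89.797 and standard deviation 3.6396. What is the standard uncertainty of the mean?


The standard uncertainty for Type A evaluation is u = s / sqrt(n).
u = 3.6396 / sqrt(16)
u = 3.6396 / 4.0
u = 0.9099

0.9099


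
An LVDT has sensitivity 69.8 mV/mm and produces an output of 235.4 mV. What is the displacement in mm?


Displacement = Vout / sensitivity.
d = 235.4 / 69.8
d = 3.372 mm

3.372 mm


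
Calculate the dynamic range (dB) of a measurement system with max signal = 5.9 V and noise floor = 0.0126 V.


Dynamic range = 20 * log10(Vmax / Vnoise).
DR = 20 * log10(5.9 / 0.0126)
DR = 20 * log10(468.25)
DR = 53.41 dB

53.41 dB


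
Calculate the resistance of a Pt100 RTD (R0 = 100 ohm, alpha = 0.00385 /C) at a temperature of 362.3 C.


The RTD equation: Rt = R0 * (1 + alpha * T).
Rt = 100 * (1 + 0.00385 * 362.3)
Rt = 100 * (1 + 1.394855)
Rt = 100 * 2.394855
Rt = 239.486 ohm

239.486 ohm


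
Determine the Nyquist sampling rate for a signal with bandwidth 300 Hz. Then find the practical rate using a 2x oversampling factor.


By Nyquist theorem, fs_min = 2 * fmax.
fs_min = 2 * 300 = 600 Hz
Practical rate = 2 * fs_min = 2 * 600 = 1200 Hz

fs_min = 600 Hz, fs_practical = 1200 Hz


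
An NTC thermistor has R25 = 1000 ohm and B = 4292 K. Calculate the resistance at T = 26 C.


NTC thermistor equation: Rt = R25 * exp(B * (1/T - 1/T25)).
T in Kelvin: 299.15 K, T25 = 298.15 K
1/T - 1/T25 = 1/299.15 - 1/298.15 = -1.121e-05
B * (1/T - 1/T25) = 4292 * -1.121e-05 = -0.0481
Rt = 1000 * exp(-0.0481) = 953.0 ohm

953.0 ohm


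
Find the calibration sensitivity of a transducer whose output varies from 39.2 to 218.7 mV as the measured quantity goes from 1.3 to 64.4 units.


Sensitivity = (y2 - y1) / (x2 - x1).
S = (218.7 - 39.2) / (64.4 - 1.3)
S = 179.5 / 63.1
S = 2.8447 mV/unit

2.8447 mV/unit


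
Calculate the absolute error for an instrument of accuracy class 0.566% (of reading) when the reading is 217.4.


Absolute error = (accuracy% / 100) * reading.
Error = (0.566 / 100) * 217.4
Error = 0.00566 * 217.4
Error = 1.2305

1.2305


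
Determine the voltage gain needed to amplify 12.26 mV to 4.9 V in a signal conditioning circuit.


Gain = Vout / Vin (converting to same units).
G = 4.9 V / 12.26 mV
G = 4900.0 mV / 12.26 mV
G = 399.67

399.67


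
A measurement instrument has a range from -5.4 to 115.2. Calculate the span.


Span = upper range - lower range.
Span = 115.2 - (-5.4)
Span = 120.6

120.6


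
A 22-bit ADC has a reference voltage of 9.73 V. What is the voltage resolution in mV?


The resolution (LSB) of an ADC is Vref / 2^n.
LSB = 9.73 / 2^22
LSB = 9.73 / 4194304
LSB = 2.32e-06 V = 0.00231981 mV

0.00231981 mV


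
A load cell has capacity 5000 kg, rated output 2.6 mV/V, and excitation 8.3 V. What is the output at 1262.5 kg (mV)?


Vout = rated_output * Vex * (load / capacity).
Vout = 2.6 * 8.3 * (1262.5 / 5000)
Vout = 2.6 * 8.3 * 0.2525
Vout = 5.449 mV

5.449 mV


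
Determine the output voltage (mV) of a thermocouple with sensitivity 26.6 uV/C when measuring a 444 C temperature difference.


The thermocouple output V = sensitivity * dT.
V = 26.6 uV/C * 444 C
V = 11810.4 uV
V = 11.81 mV

11.81 mV


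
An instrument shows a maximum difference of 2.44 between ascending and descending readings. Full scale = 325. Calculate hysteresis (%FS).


Hysteresis = (max difference / full scale) * 100%.
H = (2.44 / 325) * 100
H = 0.751 %FS

0.751 %FS


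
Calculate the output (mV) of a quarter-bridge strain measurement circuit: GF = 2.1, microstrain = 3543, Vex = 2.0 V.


Quarter bridge output: Vout = (GF * epsilon * Vex) / 4.
Vout = (2.1 * 3543e-6 * 2.0) / 4
Vout = 0.0148806 / 4 V
Vout = 0.00372015 V = 3.7201 mV

3.7201 mV


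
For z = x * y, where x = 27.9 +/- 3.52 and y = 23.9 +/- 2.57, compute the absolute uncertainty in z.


For a product z = x*y, the relative uncertainty is:
uz/z = sqrt((ux/x)^2 + (uy/y)^2)
Relative uncertainties: ux/x = 3.52/27.9 = 0.126165
uy/y = 2.57/23.9 = 0.107531
z = 27.9 * 23.9 = 666.8
uz = 666.8 * sqrt(0.126165^2 + 0.107531^2) = 110.539

110.539


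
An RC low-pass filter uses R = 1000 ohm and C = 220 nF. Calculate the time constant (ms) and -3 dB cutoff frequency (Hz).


Time constant: tau = R * C.
tau = 1000 * 2.20e-07 = 0.00022 s
tau = 0.22 ms
Cutoff frequency: fc = 1 / (2*pi*R*C).
fc = 1 / (2*pi*0.00022) = 723.43 Hz

tau = 0.22 ms, fc = 723.43 Hz


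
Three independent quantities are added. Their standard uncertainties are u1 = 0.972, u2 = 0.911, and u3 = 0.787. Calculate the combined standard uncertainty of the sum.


For a sum of independent quantities, uc = sqrt(u1^2 + u2^2 + u3^2).
uc = sqrt(0.972^2 + 0.911^2 + 0.787^2)
uc = sqrt(0.944784 + 0.829921 + 0.619369)
uc = 1.5473

1.5473


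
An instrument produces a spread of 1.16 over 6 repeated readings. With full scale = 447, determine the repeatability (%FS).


Repeatability = (spread / full scale) * 100%.
R = (1.16 / 447) * 100
R = 0.26 %FS

0.26 %FS


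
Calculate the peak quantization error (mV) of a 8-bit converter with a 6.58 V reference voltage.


The maximum quantization error is +/- LSB/2.
LSB = Vref / 2^n = 6.58 / 256 = 0.02570313 V
Max error = LSB / 2 = 0.02570313 / 2 = 0.01285156 V
Max error = 12.8516 mV

12.8516 mV


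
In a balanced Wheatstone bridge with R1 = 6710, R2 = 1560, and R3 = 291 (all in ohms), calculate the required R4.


At balance: R1*R4 = R2*R3, so R4 = R2*R3/R1.
R4 = 1560 * 291 / 6710
R4 = 453960 / 6710
R4 = 67.65 ohm

67.65 ohm


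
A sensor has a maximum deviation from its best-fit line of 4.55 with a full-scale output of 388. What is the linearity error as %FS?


Linearity error = (max deviation / full scale) * 100%.
Linearity = (4.55 / 388) * 100
Linearity = 1.173 %FS

1.173 %FS


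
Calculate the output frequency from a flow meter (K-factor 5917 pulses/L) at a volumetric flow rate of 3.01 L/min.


Frequency = K * Q / 60 (converting L/min to L/s).
f = 5917 * 3.01 / 60
f = 17810.17 / 60
f = 296.84 Hz

296.84 Hz


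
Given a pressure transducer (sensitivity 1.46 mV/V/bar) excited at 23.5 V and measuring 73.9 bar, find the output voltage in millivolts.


Output = sensitivity * Vex * P.
Vout = 1.46 * 23.5 * 73.9
Vout = 34.31 * 73.9
Vout = 2535.51 mV

2535.51 mV


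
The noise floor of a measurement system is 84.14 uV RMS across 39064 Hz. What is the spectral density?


Noise spectral density = Vrms / sqrt(BW).
NSD = 84.14 / sqrt(39064)
NSD = 84.14 / 197.6461
NSD = 0.4257 uV/sqrt(Hz)

0.4257 uV/sqrt(Hz)


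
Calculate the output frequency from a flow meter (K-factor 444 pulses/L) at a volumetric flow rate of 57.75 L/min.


Frequency = K * Q / 60 (converting L/min to L/s).
f = 444 * 57.75 / 60
f = 25641.0 / 60
f = 427.35 Hz

427.35 Hz


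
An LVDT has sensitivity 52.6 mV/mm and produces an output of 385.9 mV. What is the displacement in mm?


Displacement = Vout / sensitivity.
d = 385.9 / 52.6
d = 7.337 mm

7.337 mm


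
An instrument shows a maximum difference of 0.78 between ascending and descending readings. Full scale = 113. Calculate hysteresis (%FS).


Hysteresis = (max difference / full scale) * 100%.
H = (0.78 / 113) * 100
H = 0.69 %FS

0.69 %FS


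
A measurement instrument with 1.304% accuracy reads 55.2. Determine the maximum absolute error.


Absolute error = (accuracy% / 100) * reading.
Error = (1.304 / 100) * 55.2
Error = 0.01304 * 55.2
Error = 0.7198

0.7198


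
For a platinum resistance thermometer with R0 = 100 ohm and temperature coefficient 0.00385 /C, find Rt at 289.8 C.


The RTD equation: Rt = R0 * (1 + alpha * T).
Rt = 100 * (1 + 0.00385 * 289.8)
Rt = 100 * (1 + 1.11573)
Rt = 100 * 2.11573
Rt = 211.573 ohm

211.573 ohm


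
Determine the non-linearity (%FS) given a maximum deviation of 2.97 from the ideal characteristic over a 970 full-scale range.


Linearity error = (max deviation / full scale) * 100%.
Linearity = (2.97 / 970) * 100
Linearity = 0.306 %FS

0.306 %FS


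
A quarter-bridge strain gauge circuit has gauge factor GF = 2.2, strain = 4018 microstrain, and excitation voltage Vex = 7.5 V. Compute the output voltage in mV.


Quarter bridge output: Vout = (GF * epsilon * Vex) / 4.
Vout = (2.2 * 4018e-6 * 7.5) / 4
Vout = 0.066297 / 4 V
Vout = 0.01657425 V = 16.5742 mV

16.5742 mV


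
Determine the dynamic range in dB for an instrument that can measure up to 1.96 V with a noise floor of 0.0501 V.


Dynamic range = 20 * log10(Vmax / Vnoise).
DR = 20 * log10(1.96 / 0.0501)
DR = 20 * log10(39.12)
DR = 31.85 dB

31.85 dB


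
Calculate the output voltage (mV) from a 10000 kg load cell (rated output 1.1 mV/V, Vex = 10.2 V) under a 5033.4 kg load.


Vout = rated_output * Vex * (load / capacity).
Vout = 1.1 * 10.2 * (5033.4 / 10000)
Vout = 1.1 * 10.2 * 0.50334
Vout = 5.647 mV

5.647 mV


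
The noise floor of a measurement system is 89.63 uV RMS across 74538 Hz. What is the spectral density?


Noise spectral density = Vrms / sqrt(BW).
NSD = 89.63 / sqrt(74538)
NSD = 89.63 / 273.0165
NSD = 0.3283 uV/sqrt(Hz)

0.3283 uV/sqrt(Hz)


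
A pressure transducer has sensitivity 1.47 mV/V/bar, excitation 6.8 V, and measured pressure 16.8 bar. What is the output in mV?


Output = sensitivity * Vex * P.
Vout = 1.47 * 6.8 * 16.8
Vout = 9.996 * 16.8
Vout = 167.93 mV

167.93 mV


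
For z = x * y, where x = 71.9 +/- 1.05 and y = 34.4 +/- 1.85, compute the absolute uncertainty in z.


For a product z = x*y, the relative uncertainty is:
uz/z = sqrt((ux/x)^2 + (uy/y)^2)
Relative uncertainties: ux/x = 1.05/71.9 = 0.014604
uy/y = 1.85/34.4 = 0.053779
z = 71.9 * 34.4 = 2473.4
uz = 2473.4 * sqrt(0.014604^2 + 0.053779^2) = 137.832

137.832


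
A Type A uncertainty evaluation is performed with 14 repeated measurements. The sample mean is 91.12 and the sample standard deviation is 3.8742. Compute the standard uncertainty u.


The standard uncertainty for Type A evaluation is u = s / sqrt(n).
u = 3.8742 / sqrt(14)
u = 3.8742 / 3.7417
u = 1.0354

1.0354


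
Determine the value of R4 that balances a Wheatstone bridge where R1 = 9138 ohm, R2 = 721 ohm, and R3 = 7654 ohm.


At balance: R1*R4 = R2*R3, so R4 = R2*R3/R1.
R4 = 721 * 7654 / 9138
R4 = 5518534 / 9138
R4 = 603.91 ohm

603.91 ohm


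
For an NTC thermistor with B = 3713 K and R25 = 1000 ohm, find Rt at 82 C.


NTC thermistor equation: Rt = R25 * exp(B * (1/T - 1/T25)).
T in Kelvin: 355.15 K, T25 = 298.15 K
1/T - 1/T25 = 1/355.15 - 1/298.15 = -0.0005383
B * (1/T - 1/T25) = 3713 * -0.0005383 = -1.9987
Rt = 1000 * exp(-1.9987) = 135.5 ohm

135.5 ohm


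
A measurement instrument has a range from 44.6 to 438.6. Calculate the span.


Span = upper range - lower range.
Span = 438.6 - (44.6)
Span = 394.0

394.0


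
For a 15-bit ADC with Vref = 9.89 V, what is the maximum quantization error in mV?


The maximum quantization error is +/- LSB/2.
LSB = Vref / 2^n = 9.89 / 32768 = 0.00030182 V
Max error = LSB / 2 = 0.00030182 / 2 = 0.00015091 V
Max error = 0.1509 mV

0.1509 mV


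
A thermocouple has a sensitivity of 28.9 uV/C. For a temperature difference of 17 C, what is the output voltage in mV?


The thermocouple output V = sensitivity * dT.
V = 28.9 uV/C * 17 C
V = 491.3 uV
V = 0.491 mV

0.491 mV


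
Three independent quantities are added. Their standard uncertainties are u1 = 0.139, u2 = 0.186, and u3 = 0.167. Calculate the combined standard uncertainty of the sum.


For a sum of independent quantities, uc = sqrt(u1^2 + u2^2 + u3^2).
uc = sqrt(0.139^2 + 0.186^2 + 0.167^2)
uc = sqrt(0.019321 + 0.034596 + 0.027889)
uc = 0.286

0.286


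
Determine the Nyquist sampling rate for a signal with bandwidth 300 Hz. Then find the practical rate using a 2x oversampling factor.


By Nyquist theorem, fs_min = 2 * fmax.
fs_min = 2 * 300 = 600 Hz
Practical rate = 2 * fs_min = 2 * 600 = 1200 Hz

fs_min = 600 Hz, fs_practical = 1200 Hz


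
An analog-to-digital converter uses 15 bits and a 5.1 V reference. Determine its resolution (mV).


The resolution (LSB) of an ADC is Vref / 2^n.
LSB = 5.1 / 2^15
LSB = 5.1 / 32768
LSB = 0.00015564 V = 0.15563965 mV

0.15563965 mV


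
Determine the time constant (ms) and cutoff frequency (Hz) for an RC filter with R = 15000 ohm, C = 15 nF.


Time constant: tau = R * C.
tau = 15000 * 1.50e-08 = 0.000225 s
tau = 0.225 ms
Cutoff frequency: fc = 1 / (2*pi*R*C).
fc = 1 / (2*pi*0.000225) = 707.36 Hz

tau = 0.225 ms, fc = 707.36 Hz


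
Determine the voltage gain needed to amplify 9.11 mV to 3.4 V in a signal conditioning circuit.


Gain = Vout / Vin (converting to same units).
G = 3.4 V / 9.11 mV
G = 3400.0 mV / 9.11 mV
G = 373.22

373.22


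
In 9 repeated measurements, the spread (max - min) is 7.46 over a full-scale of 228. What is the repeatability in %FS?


Repeatability = (spread / full scale) * 100%.
R = (7.46 / 228) * 100
R = 3.272 %FS

3.272 %FS


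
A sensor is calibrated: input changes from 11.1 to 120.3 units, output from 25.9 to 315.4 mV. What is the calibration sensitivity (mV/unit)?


Sensitivity = (y2 - y1) / (x2 - x1).
S = (315.4 - 25.9) / (120.3 - 11.1)
S = 289.5 / 109.2
S = 2.6511 mV/unit

2.6511 mV/unit


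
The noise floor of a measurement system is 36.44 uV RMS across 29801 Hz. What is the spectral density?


Noise spectral density = Vrms / sqrt(BW).
NSD = 36.44 / sqrt(29801)
NSD = 36.44 / 172.6297
NSD = 0.2111 uV/sqrt(Hz)

0.2111 uV/sqrt(Hz)


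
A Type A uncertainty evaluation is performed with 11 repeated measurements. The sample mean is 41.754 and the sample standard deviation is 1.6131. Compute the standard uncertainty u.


The standard uncertainty for Type A evaluation is u = s / sqrt(n).
u = 1.6131 / sqrt(11)
u = 1.6131 / 3.3166
u = 0.4864

0.4864


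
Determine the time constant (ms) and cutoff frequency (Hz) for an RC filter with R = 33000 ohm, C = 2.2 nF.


Time constant: tau = R * C.
tau = 33000 * 2.20e-09 = 7.26e-05 s
tau = 0.0726 ms
Cutoff frequency: fc = 1 / (2*pi*R*C).
fc = 1 / (2*pi*7.26e-05) = 2192.22 Hz

tau = 0.0726 ms, fc = 2192.22 Hz


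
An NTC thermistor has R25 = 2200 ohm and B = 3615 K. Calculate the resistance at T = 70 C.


NTC thermistor equation: Rt = R25 * exp(B * (1/T - 1/T25)).
T in Kelvin: 343.15 K, T25 = 298.15 K
1/T - 1/T25 = 1/343.15 - 1/298.15 = -0.00043984
B * (1/T - 1/T25) = 3615 * -0.00043984 = -1.59
Rt = 2200 * exp(-1.59) = 448.6 ohm

448.6 ohm


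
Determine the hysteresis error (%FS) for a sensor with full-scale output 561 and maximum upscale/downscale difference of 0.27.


Hysteresis = (max difference / full scale) * 100%.
H = (0.27 / 561) * 100
H = 0.048 %FS

0.048 %FS


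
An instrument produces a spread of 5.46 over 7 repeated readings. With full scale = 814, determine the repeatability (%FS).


Repeatability = (spread / full scale) * 100%.
R = (5.46 / 814) * 100
R = 0.671 %FS

0.671 %FS


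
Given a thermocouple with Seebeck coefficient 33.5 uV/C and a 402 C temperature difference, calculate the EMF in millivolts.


The thermocouple output V = sensitivity * dT.
V = 33.5 uV/C * 402 C
V = 13467.0 uV
V = 13.467 mV

13.467 mV


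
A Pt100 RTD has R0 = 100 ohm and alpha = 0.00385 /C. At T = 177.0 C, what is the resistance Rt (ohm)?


The RTD equation: Rt = R0 * (1 + alpha * T).
Rt = 100 * (1 + 0.00385 * 177.0)
Rt = 100 * (1 + 0.68145)
Rt = 100 * 1.68145
Rt = 168.145 ohm

168.145 ohm


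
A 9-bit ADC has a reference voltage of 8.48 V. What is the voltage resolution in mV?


The resolution (LSB) of an ADC is Vref / 2^n.
LSB = 8.48 / 2^9
LSB = 8.48 / 512
LSB = 0.0165625 V = 16.5625 mV

16.5625 mV


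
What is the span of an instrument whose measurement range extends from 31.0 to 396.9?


Span = upper range - lower range.
Span = 396.9 - (31.0)
Span = 365.9

365.9


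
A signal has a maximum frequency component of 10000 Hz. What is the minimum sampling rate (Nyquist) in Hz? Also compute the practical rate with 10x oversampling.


By Nyquist theorem, fs_min = 2 * fmax.
fs_min = 2 * 10000 = 20000 Hz
Practical rate = 10 * fs_min = 10 * 20000 = 200000 Hz

fs_min = 20000 Hz, fs_practical = 200000 Hz
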